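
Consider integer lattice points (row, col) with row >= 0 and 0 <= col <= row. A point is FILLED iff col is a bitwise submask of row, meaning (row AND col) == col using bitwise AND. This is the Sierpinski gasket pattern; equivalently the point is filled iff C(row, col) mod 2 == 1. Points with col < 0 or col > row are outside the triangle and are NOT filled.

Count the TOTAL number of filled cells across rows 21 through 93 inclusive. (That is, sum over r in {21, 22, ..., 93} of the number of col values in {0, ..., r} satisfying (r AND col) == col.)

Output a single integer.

Answer: 1016

Derivation:
r21=10101 pc3: +8 =8
r22=10110 pc3: +8 =16
r23=10111 pc4: +16 =32
r24=11000 pc2: +4 =36
r25=11001 pc3: +8 =44
r26=11010 pc3: +8 =52
r27=11011 pc4: +16 =68
r28=11100 pc3: +8 =76
r29=11101 pc4: +16 =92
r30=11110 pc4: +16 =108
r31=11111 pc5: +32 =140
r32=100000 pc1: +2 =142
r33=100001 pc2: +4 =146
r34=100010 pc2: +4 =150
r35=100011 pc3: +8 =158
r36=100100 pc2: +4 =162
r37=100101 pc3: +8 =170
r38=100110 pc3: +8 =178
r39=100111 pc4: +16 =194
r40=101000 pc2: +4 =198
r41=101001 pc3: +8 =206
r42=101010 pc3: +8 =214
r43=101011 pc4: +16 =230
r44=101100 pc3: +8 =238
r45=101101 pc4: +16 =254
r46=101110 pc4: +16 =270
r47=101111 pc5: +32 =302
r48=110000 pc2: +4 =306
r49=110001 pc3: +8 =314
r50=110010 pc3: +8 =322
r51=110011 pc4: +16 =338
r52=110100 pc3: +8 =346
r53=110101 pc4: +16 =362
r54=110110 pc4: +16 =378
r55=110111 pc5: +32 =410
r56=111000 pc3: +8 =418
r57=111001 pc4: +16 =434
r58=111010 pc4: +16 =450
r59=111011 pc5: +32 =482
r60=111100 pc4: +16 =498
r61=111101 pc5: +32 =530
r62=111110 pc5: +32 =562
r63=111111 pc6: +64 =626
r64=1000000 pc1: +2 =628
r65=1000001 pc2: +4 =632
r66=1000010 pc2: +4 =636
r67=1000011 pc3: +8 =644
r68=1000100 pc2: +4 =648
r69=1000101 pc3: +8 =656
r70=1000110 pc3: +8 =664
r71=1000111 pc4: +16 =680
r72=1001000 pc2: +4 =684
r73=1001001 pc3: +8 =692
r74=1001010 pc3: +8 =700
r75=1001011 pc4: +16 =716
r76=1001100 pc3: +8 =724
r77=1001101 pc4: +16 =740
r78=1001110 pc4: +16 =756
r79=1001111 pc5: +32 =788
r80=1010000 pc2: +4 =792
r81=1010001 pc3: +8 =800
r82=1010010 pc3: +8 =808
r83=1010011 pc4: +16 =824
r84=1010100 pc3: +8 =832
r85=1010101 pc4: +16 =848
r86=1010110 pc4: +16 =864
r87=1010111 pc5: +32 =896
r88=1011000 pc3: +8 =904
r89=1011001 pc4: +16 =920
r90=1011010 pc4: +16 =936
r91=1011011 pc5: +32 =968
r92=1011100 pc4: +16 =984
r93=1011101 pc5: +32 =1016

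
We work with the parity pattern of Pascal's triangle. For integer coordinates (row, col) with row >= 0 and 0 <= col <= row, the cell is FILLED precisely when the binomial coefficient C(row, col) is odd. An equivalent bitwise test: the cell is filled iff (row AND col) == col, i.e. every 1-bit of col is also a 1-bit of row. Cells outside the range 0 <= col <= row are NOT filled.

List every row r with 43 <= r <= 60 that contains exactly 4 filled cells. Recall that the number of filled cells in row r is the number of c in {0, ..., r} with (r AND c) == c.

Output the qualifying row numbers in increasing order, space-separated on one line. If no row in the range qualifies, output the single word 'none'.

Answer: 48

Derivation:
Row r has 2^popcount(r) filled cells, so we need popcount(r) = log2(4) = 2.
Scan r = 43..60 and keep those with exactly 2 one-bits:
r=43=101011 popcount=4 -> skip
r=44=101100 popcount=3 -> skip
r=45=101101 popcount=4 -> skip
r=46=101110 popcount=4 -> skip
r=47=101111 popcount=5 -> skip
r=48=110000 popcount=2 -> KEEP
r=49=110001 popcount=3 -> skip
r=50=110010 popcount=3 -> skip
r=51=110011 popcount=4 -> skip
r=52=110100 popcount=3 -> skip
r=53=110101 popcount=4 -> skip
r=54=110110 popcount=4 -> skip
r=55=110111 popcount=5 -> skip
r=56=111000 popcount=3 -> skip
r=57=111001 popcount=4 -> skip
r=58=111010 popcount=4 -> skip
r=59=111011 popcount=5 -> skip
r=60=111100 popcount=4 -> skip
Kept rows: 48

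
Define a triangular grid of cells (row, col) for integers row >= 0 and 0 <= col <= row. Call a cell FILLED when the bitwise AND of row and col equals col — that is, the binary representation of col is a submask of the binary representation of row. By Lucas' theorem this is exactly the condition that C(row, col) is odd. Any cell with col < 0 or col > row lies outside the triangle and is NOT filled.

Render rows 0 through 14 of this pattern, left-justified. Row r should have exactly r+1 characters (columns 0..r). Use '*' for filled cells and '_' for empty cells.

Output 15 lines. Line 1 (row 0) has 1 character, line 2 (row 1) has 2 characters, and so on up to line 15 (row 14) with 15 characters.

r0=0: *
r1=1: **
r2=10: *_*
r3=11: ****
r4=100: *___*
r5=101: **__**
r6=110: *_*_*_*
r7=111: ********
r8=1000: *_______*
r9=1001: **______**
r10=1010: *_*_____*_*
r11=1011: ****____****
r12=1100: *___*___*___*
r13=1101: **__**__**__**
r14=1110: *_*_*_*_*_*_*_*

Answer: *
**
*_*
****
*___*
**__**
*_*_*_*
********
*_______*
**______**
*_*_____*_*
****____****
*___*___*___*
**__**__**__**
*_*_*_*_*_*_*_*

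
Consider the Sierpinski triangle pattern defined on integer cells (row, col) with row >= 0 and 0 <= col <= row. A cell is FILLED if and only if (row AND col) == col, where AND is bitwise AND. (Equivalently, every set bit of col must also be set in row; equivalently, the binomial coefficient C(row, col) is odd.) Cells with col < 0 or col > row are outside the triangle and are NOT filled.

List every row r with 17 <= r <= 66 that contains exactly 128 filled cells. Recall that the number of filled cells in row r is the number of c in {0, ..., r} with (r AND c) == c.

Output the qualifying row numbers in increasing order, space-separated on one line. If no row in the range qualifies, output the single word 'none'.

Row r has 2^popcount(r) filled cells, so we need popcount(r) = log2(128) = 7.
Scan r = 17..66 and keep those with exactly 7 one-bits:
r=17=10001 popcount=2 -> skip
r=18=10010 popcount=2 -> skip
r=19=10011 popcount=3 -> skip
r=20=10100 popcount=2 -> skip
r=21=10101 popcount=3 -> skip
r=22=10110 popcount=3 -> skip
r=23=10111 popcount=4 -> skip
r=24=11000 popcount=2 -> skip
r=25=11001 popcount=3 -> skip
r=26=11010 popcount=3 -> skip
r=27=11011 popcount=4 -> skip
r=28=11100 popcount=3 -> skip
r=29=11101 popcount=4 -> skip
r=30=11110 popcount=4 -> skip
r=31=11111 popcount=5 -> skip
r=32=100000 popcount=1 -> skip
r=33=100001 popcount=2 -> skip
r=34=100010 popcount=2 -> skip
r=35=100011 popcount=3 -> skip
r=36=100100 popcount=2 -> skip
r=37=100101 popcount=3 -> skip
r=38=100110 popcount=3 -> skip
r=39=100111 popcount=4 -> skip
r=40=101000 popcount=2 -> skip
r=41=101001 popcount=3 -> skip
r=42=101010 popcount=3 -> skip
r=43=101011 popcount=4 -> skip
r=44=101100 popcount=3 -> skip
r=45=101101 popcount=4 -> skip
r=46=101110 popcount=4 -> skip
r=47=101111 popcount=5 -> skip
r=48=110000 popcount=2 -> skip
r=49=110001 popcount=3 -> skip
r=50=110010 popcount=3 -> skip
r=51=110011 popcount=4 -> skip
r=52=110100 popcount=3 -> skip
r=53=110101 popcount=4 -> skip
r=54=110110 popcount=4 -> skip
r=55=110111 popcount=5 -> skip
r=56=111000 popcount=3 -> skip
r=57=111001 popcount=4 -> skip
r=58=111010 popcount=4 -> skip
r=59=111011 popcount=5 -> skip
r=60=111100 popcount=4 -> skip
r=61=111101 popcount=5 -> skip
r=62=111110 popcount=5 -> skip
r=63=111111 popcount=6 -> skip
r=64=1000000 popcount=1 -> skip
r=65=1000001 popcount=2 -> skip
r=66=1000010 popcount=2 -> skip
Kept rows: none

Answer: none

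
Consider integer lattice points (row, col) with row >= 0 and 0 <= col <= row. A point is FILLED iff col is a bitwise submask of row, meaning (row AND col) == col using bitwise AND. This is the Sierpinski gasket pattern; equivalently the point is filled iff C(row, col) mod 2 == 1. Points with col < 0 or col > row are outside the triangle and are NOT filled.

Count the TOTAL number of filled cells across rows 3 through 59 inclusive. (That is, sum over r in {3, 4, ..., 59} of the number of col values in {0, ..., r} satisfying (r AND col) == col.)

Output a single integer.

r3=11 pc2: +4 =4
r4=100 pc1: +2 =6
r5=101 pc2: +4 =10
r6=110 pc2: +4 =14
r7=111 pc3: +8 =22
r8=1000 pc1: +2 =24
r9=1001 pc2: +4 =28
r10=1010 pc2: +4 =32
r11=1011 pc3: +8 =40
r12=1100 pc2: +4 =44
r13=1101 pc3: +8 =52
r14=1110 pc3: +8 =60
r15=1111 pc4: +16 =76
r16=10000 pc1: +2 =78
r17=10001 pc2: +4 =82
r18=10010 pc2: +4 =86
r19=10011 pc3: +8 =94
r20=10100 pc2: +4 =98
r21=10101 pc3: +8 =106
r22=10110 pc3: +8 =114
r23=10111 pc4: +16 =130
r24=11000 pc2: +4 =134
r25=11001 pc3: +8 =142
r26=11010 pc3: +8 =150
r27=11011 pc4: +16 =166
r28=11100 pc3: +8 =174
r29=11101 pc4: +16 =190
r30=11110 pc4: +16 =206
r31=11111 pc5: +32 =238
r32=100000 pc1: +2 =240
r33=100001 pc2: +4 =244
r34=100010 pc2: +4 =248
r35=100011 pc3: +8 =256
r36=100100 pc2: +4 =260
r37=100101 pc3: +8 =268
r38=100110 pc3: +8 =276
r39=100111 pc4: +16 =292
r40=101000 pc2: +4 =296
r41=101001 pc3: +8 =304
r42=101010 pc3: +8 =312
r43=101011 pc4: +16 =328
r44=101100 pc3: +8 =336
r45=101101 pc4: +16 =352
r46=101110 pc4: +16 =368
r47=101111 pc5: +32 =400
r48=110000 pc2: +4 =404
r49=110001 pc3: +8 =412
r50=110010 pc3: +8 =420
r51=110011 pc4: +16 =436
r52=110100 pc3: +8 =444
r53=110101 pc4: +16 =460
r54=110110 pc4: +16 =476
r55=110111 pc5: +32 =508
r56=111000 pc3: +8 =516
r57=111001 pc4: +16 =532
r58=111010 pc4: +16 =548
r59=111011 pc5: +32 =580

Answer: 580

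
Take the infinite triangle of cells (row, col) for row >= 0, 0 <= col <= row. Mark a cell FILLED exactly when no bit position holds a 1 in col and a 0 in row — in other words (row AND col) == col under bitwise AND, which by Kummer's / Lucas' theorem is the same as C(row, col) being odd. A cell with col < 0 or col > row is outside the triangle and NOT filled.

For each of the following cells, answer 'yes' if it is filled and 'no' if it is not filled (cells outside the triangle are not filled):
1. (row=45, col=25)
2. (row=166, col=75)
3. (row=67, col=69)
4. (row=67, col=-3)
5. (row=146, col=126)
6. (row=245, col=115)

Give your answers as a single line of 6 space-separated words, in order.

Answer: no no no no no no

Derivation:
(45,25): row=0b101101, col=0b11001, row AND col = 0b1001 = 9; 9 != 25 -> empty
(166,75): row=0b10100110, col=0b1001011, row AND col = 0b10 = 2; 2 != 75 -> empty
(67,69): col outside [0, 67] -> not filled
(67,-3): col outside [0, 67] -> not filled
(146,126): row=0b10010010, col=0b1111110, row AND col = 0b10010 = 18; 18 != 126 -> empty
(245,115): row=0b11110101, col=0b1110011, row AND col = 0b1110001 = 113; 113 != 115 -> empty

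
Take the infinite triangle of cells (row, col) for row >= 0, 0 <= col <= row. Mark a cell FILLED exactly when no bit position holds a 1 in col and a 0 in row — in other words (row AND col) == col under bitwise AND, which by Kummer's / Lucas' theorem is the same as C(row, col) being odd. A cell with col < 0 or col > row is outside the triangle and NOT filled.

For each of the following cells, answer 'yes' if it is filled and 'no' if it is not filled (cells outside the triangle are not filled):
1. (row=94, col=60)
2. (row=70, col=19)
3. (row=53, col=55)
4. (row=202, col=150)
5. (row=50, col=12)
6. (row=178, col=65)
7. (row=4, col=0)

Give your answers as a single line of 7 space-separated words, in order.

Answer: no no no no no no yes

Derivation:
(94,60): row=0b1011110, col=0b111100, row AND col = 0b11100 = 28; 28 != 60 -> empty
(70,19): row=0b1000110, col=0b10011, row AND col = 0b10 = 2; 2 != 19 -> empty
(53,55): col outside [0, 53] -> not filled
(202,150): row=0b11001010, col=0b10010110, row AND col = 0b10000010 = 130; 130 != 150 -> empty
(50,12): row=0b110010, col=0b1100, row AND col = 0b0 = 0; 0 != 12 -> empty
(178,65): row=0b10110010, col=0b1000001, row AND col = 0b0 = 0; 0 != 65 -> empty
(4,0): row=0b100, col=0b0, row AND col = 0b0 = 0; 0 == 0 -> filled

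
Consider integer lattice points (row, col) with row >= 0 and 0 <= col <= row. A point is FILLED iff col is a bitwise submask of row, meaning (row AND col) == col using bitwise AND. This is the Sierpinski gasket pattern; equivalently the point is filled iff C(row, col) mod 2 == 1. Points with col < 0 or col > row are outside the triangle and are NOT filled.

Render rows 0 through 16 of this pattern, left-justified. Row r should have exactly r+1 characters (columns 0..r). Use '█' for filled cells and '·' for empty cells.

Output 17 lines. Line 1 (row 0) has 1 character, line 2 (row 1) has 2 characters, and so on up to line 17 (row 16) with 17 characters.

r0=0: █
r1=1: ██
r2=10: █·█
r3=11: ████
r4=100: █···█
r5=101: ██··██
r6=110: █·█·█·█
r7=111: ████████
r8=1000: █·······█
r9=1001: ██······██
r10=1010: █·█·····█·█
r11=1011: ████····████
r12=1100: █···█···█···█
r13=1101: ██··██··██··██
r14=1110: █·█·█·█·█·█·█·█
r15=1111: ████████████████
r16=10000: █···············█

Answer: █
██
█·█
████
█···█
██··██
█·█·█·█
████████
█·······█
██······██
█·█·····█·█
████····████
█···█···█···█
██··██··██··██
█·█·█·█·█·█·█·█
████████████████
█···············█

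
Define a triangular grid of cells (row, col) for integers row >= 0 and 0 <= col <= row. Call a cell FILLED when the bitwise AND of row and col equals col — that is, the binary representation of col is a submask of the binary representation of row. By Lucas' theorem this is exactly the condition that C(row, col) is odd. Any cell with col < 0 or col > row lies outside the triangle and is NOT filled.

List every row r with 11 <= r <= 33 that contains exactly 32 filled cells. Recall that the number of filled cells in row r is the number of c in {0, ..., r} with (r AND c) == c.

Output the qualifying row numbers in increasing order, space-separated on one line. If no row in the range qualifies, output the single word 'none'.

Answer: 31

Derivation:
Row r has 2^popcount(r) filled cells, so we need popcount(r) = log2(32) = 5.
Scan r = 11..33 and keep those with exactly 5 one-bits:
r=11=1011 popcount=3 -> skip
r=12=1100 popcount=2 -> skip
r=13=1101 popcount=3 -> skip
r=14=1110 popcount=3 -> skip
r=15=1111 popcount=4 -> skip
r=16=10000 popcount=1 -> skip
r=17=10001 popcount=2 -> skip
r=18=10010 popcount=2 -> skip
r=19=10011 popcount=3 -> skip
r=20=10100 popcount=2 -> skip
r=21=10101 popcount=3 -> skip
r=22=10110 popcount=3 -> skip
r=23=10111 popcount=4 -> skip
r=24=11000 popcount=2 -> skip
r=25=11001 popcount=3 -> skip
r=26=11010 popcount=3 -> skip
r=27=11011 popcount=4 -> skip
r=28=11100 popcount=3 -> skip
r=29=11101 popcount=4 -> skip
r=30=11110 popcount=4 -> skip
r=31=11111 popcount=5 -> KEEP
r=32=100000 popcount=1 -> skip
r=33=100001 popcount=2 -> skip
Kept rows: 31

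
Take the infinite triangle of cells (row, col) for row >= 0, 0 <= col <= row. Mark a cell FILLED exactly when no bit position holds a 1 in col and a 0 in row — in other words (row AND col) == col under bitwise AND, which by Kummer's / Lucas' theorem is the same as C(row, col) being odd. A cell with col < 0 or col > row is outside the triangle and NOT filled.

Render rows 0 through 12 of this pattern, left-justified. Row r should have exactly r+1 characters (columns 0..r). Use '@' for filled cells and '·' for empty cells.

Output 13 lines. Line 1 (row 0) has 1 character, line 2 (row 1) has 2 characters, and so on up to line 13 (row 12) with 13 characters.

r0=0: @
r1=1: @@
r2=10: @·@
r3=11: @@@@
r4=100: @···@
r5=101: @@··@@
r6=110: @·@·@·@
r7=111: @@@@@@@@
r8=1000: @·······@
r9=1001: @@······@@
r10=1010: @·@·····@·@
r11=1011: @@@@····@@@@
r12=1100: @···@···@···@

Answer: @
@@
@·@
@@@@
@···@
@@··@@
@·@·@·@
@@@@@@@@
@·······@
@@······@@
@·@·····@·@
@@@@····@@@@
@···@···@···@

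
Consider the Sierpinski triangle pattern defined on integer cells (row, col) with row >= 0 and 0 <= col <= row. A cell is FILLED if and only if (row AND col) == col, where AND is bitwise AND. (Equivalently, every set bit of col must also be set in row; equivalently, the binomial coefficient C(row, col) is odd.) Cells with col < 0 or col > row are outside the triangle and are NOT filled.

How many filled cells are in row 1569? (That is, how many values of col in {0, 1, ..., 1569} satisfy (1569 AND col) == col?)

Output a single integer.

Answer: 16

Derivation:
1569 in binary = 11000100001
popcount(1569) = number of 1-bits in 11000100001 = 4
A col c satisfies (1569 AND c) == c iff every set bit of c is also set in 1569; each of the 4 set bits of 1569 can independently be on or off in c.
count = 2^4 = 16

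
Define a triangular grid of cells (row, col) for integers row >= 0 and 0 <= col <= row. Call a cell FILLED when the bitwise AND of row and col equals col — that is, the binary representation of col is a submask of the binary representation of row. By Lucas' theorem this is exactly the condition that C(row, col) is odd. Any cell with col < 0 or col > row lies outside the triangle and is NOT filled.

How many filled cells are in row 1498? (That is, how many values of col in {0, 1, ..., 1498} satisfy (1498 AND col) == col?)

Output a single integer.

1498 in binary = 10111011010
popcount(1498) = number of 1-bits in 10111011010 = 7
A col c satisfies (1498 AND c) == c iff every set bit of c is also set in 1498; each of the 7 set bits of 1498 can independently be on or off in c.
count = 2^7 = 128

Answer: 128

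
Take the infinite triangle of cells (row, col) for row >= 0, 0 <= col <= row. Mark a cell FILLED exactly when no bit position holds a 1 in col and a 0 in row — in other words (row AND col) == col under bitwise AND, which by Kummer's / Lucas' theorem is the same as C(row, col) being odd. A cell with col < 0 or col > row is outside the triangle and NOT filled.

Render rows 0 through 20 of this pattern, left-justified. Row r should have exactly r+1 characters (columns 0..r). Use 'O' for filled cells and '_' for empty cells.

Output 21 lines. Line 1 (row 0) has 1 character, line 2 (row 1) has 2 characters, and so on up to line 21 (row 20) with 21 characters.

Answer: O
OO
O_O
OOOO
O___O
OO__OO
O_O_O_O
OOOOOOOO
O_______O
OO______OO
O_O_____O_O
OOOO____OOOO
O___O___O___O
OO__OO__OO__OO
O_O_O_O_O_O_O_O
OOOOOOOOOOOOOOOO
O_______________O
OO______________OO
O_O_____________O_O
OOOO____________OOOO
O___O___________O___O

Derivation:
r0=0: O
r1=1: OO
r2=10: O_O
r3=11: OOOO
r4=100: O___O
r5=101: OO__OO
r6=110: O_O_O_O
r7=111: OOOOOOOO
r8=1000: O_______O
r9=1001: OO______OO
r10=1010: O_O_____O_O
r11=1011: OOOO____OOOO
r12=1100: O___O___O___O
r13=1101: OO__OO__OO__OO
r14=1110: O_O_O_O_O_O_O_O
r15=1111: OOOOOOOOOOOOOOOO
r16=10000: O_______________O
r17=10001: OO______________OO
r18=10010: O_O_____________O_O
r19=10011: OOOO____________OOOO
r20=10100: O___O___________O___O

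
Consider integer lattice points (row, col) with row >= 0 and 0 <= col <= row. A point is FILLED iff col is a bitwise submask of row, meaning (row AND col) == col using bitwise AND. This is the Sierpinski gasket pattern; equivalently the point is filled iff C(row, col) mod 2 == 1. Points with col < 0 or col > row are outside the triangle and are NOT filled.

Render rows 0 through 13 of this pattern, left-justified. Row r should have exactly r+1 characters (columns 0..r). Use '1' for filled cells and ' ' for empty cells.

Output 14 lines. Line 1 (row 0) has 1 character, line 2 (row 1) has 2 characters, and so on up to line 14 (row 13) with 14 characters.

Answer: 1
11
1 1
1111
1   1
11  11
1 1 1 1
11111111
1       1
11      11
1 1     1 1
1111    1111
1   1   1   1
11  11  11  11

Derivation:
r0=0: 1
r1=1: 11
r2=10: 1 1
r3=11: 1111
r4=100: 1   1
r5=101: 11  11
r6=110: 1 1 1 1
r7=111: 11111111
r8=1000: 1       1
r9=1001: 11      11
r10=1010: 1 1     1 1
r11=1011: 1111    1111
r12=1100: 1   1   1   1
r13=1101: 11  11  11  11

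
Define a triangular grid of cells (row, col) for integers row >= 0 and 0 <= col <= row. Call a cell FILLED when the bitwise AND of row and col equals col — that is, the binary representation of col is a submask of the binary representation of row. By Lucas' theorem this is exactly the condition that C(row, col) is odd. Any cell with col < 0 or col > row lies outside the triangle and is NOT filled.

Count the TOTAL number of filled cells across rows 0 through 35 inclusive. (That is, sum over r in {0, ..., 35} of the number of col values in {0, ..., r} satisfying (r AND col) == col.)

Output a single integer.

Answer: 261

Derivation:
r0=0 pc0: +1 =1
r1=1 pc1: +2 =3
r2=10 pc1: +2 =5
r3=11 pc2: +4 =9
r4=100 pc1: +2 =11
r5=101 pc2: +4 =15
r6=110 pc2: +4 =19
r7=111 pc3: +8 =27
r8=1000 pc1: +2 =29
r9=1001 pc2: +4 =33
r10=1010 pc2: +4 =37
r11=1011 pc3: +8 =45
r12=1100 pc2: +4 =49
r13=1101 pc3: +8 =57
r14=1110 pc3: +8 =65
r15=1111 pc4: +16 =81
r16=10000 pc1: +2 =83
r17=10001 pc2: +4 =87
r18=10010 pc2: +4 =91
r19=10011 pc3: +8 =99
r20=10100 pc2: +4 =103
r21=10101 pc3: +8 =111
r22=10110 pc3: +8 =119
r23=10111 pc4: +16 =135
r24=11000 pc2: +4 =139
r25=11001 pc3: +8 =147
r26=11010 pc3: +8 =155
r27=11011 pc4: +16 =171
r28=11100 pc3: +8 =179
r29=11101 pc4: +16 =195
r30=11110 pc4: +16 =211
r31=11111 pc5: +32 =243
r32=100000 pc1: +2 =245
r33=100001 pc2: +4 =249
r34=100010 pc2: +4 =253
r35=100011 pc3: +8 =261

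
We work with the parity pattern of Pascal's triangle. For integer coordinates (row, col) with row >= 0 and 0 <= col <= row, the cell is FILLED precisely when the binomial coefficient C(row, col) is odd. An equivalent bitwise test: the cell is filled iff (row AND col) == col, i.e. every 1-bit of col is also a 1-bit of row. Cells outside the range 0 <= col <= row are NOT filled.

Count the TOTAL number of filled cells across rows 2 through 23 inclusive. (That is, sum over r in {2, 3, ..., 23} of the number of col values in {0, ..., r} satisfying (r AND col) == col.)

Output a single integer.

r2=10 pc1: +2 =2
r3=11 pc2: +4 =6
r4=100 pc1: +2 =8
r5=101 pc2: +4 =12
r6=110 pc2: +4 =16
r7=111 pc3: +8 =24
r8=1000 pc1: +2 =26
r9=1001 pc2: +4 =30
r10=1010 pc2: +4 =34
r11=1011 pc3: +8 =42
r12=1100 pc2: +4 =46
r13=1101 pc3: +8 =54
r14=1110 pc3: +8 =62
r15=1111 pc4: +16 =78
r16=10000 pc1: +2 =80
r17=10001 pc2: +4 =84
r18=10010 pc2: +4 =88
r19=10011 pc3: +8 =96
r20=10100 pc2: +4 =100
r21=10101 pc3: +8 =108
r22=10110 pc3: +8 =116
r23=10111 pc4: +16 =132

Answer: 132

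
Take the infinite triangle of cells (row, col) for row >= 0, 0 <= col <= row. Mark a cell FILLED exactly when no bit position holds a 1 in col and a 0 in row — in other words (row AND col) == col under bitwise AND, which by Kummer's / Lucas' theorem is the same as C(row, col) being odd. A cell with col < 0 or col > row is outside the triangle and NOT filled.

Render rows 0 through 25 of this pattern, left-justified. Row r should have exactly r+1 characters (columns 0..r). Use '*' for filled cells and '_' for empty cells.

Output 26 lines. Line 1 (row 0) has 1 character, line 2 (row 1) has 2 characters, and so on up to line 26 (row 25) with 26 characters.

r0=0: *
r1=1: **
r2=10: *_*
r3=11: ****
r4=100: *___*
r5=101: **__**
r6=110: *_*_*_*
r7=111: ********
r8=1000: *_______*
r9=1001: **______**
r10=1010: *_*_____*_*
r11=1011: ****____****
r12=1100: *___*___*___*
r13=1101: **__**__**__**
r14=1110: *_*_*_*_*_*_*_*
r15=1111: ****************
r16=10000: *_______________*
r17=10001: **______________**
r18=10010: *_*_____________*_*
r19=10011: ****____________****
r20=10100: *___*___________*___*
r21=10101: **__**__________**__**
r22=10110: *_*_*_*_________*_*_*_*
r23=10111: ********________********
r24=11000: *_______*_______*_______*
r25=11001: **______**______**______**

Answer: *
**
*_*
****
*___*
**__**
*_*_*_*
********
*_______*
**______**
*_*_____*_*
****____****
*___*___*___*
**__**__**__**
*_*_*_*_*_*_*_*
****************
*_______________*
**______________**
*_*_____________*_*
****____________****
*___*___________*___*
**__**__________**__**
*_*_*_*_________*_*_*_*
********________********
*_______*_______*_______*
**______**______**______**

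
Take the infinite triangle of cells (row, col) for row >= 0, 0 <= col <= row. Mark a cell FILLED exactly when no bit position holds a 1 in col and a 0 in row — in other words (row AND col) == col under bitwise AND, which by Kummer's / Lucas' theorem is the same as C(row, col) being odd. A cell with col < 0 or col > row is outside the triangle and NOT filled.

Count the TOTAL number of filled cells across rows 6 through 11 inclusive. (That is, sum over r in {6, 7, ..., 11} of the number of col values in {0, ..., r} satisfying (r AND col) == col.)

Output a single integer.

Answer: 30

Derivation:
r6=110 pc2: +4 =4
r7=111 pc3: +8 =12
r8=1000 pc1: +2 =14
r9=1001 pc2: +4 =18
r10=1010 pc2: +4 =22
r11=1011 pc3: +8 =30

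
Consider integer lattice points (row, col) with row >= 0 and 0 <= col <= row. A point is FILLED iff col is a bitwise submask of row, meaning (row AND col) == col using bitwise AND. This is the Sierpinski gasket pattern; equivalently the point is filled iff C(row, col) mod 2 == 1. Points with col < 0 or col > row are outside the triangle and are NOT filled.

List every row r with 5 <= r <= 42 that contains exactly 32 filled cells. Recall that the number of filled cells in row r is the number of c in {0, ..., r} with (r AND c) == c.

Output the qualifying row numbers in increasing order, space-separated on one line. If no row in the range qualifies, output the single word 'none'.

Row r has 2^popcount(r) filled cells, so we need popcount(r) = log2(32) = 5.
Scan r = 5..42 and keep those with exactly 5 one-bits:
r=5=101 popcount=2 -> skip
r=6=110 popcount=2 -> skip
r=7=111 popcount=3 -> skip
r=8=1000 popcount=1 -> skip
r=9=1001 popcount=2 -> skip
r=10=1010 popcount=2 -> skip
r=11=1011 popcount=3 -> skip
r=12=1100 popcount=2 -> skip
r=13=1101 popcount=3 -> skip
r=14=1110 popcount=3 -> skip
r=15=1111 popcount=4 -> skip
r=16=10000 popcount=1 -> skip
r=17=10001 popcount=2 -> skip
r=18=10010 popcount=2 -> skip
r=19=10011 popcount=3 -> skip
r=20=10100 popcount=2 -> skip
r=21=10101 popcount=3 -> skip
r=22=10110 popcount=3 -> skip
r=23=10111 popcount=4 -> skip
r=24=11000 popcount=2 -> skip
r=25=11001 popcount=3 -> skip
r=26=11010 popcount=3 -> skip
r=27=11011 popcount=4 -> skip
r=28=11100 popcount=3 -> skip
r=29=11101 popcount=4 -> skip
r=30=11110 popcount=4 -> skip
r=31=11111 popcount=5 -> KEEP
r=32=100000 popcount=1 -> skip
r=33=100001 popcount=2 -> skip
r=34=100010 popcount=2 -> skip
r=35=100011 popcount=3 -> skip
r=36=100100 popcount=2 -> skip
r=37=100101 popcount=3 -> skip
r=38=100110 popcount=3 -> skip
r=39=100111 popcount=4 -> skip
r=40=101000 popcount=2 -> skip
r=41=101001 popcount=3 -> skip
r=42=101010 popcount=3 -> skip
Kept rows: 31

Answer: 31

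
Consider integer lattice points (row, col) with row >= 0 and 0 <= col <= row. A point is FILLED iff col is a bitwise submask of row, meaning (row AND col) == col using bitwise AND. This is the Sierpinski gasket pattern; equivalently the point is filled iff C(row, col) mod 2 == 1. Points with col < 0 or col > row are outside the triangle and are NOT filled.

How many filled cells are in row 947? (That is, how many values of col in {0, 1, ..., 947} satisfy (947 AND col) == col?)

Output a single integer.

Answer: 128

Derivation:
947 in binary = 1110110011
popcount(947) = number of 1-bits in 1110110011 = 7
A col c satisfies (947 AND c) == c iff every set bit of c is also set in 947; each of the 7 set bits of 947 can independently be on or off in c.
count = 2^7 = 128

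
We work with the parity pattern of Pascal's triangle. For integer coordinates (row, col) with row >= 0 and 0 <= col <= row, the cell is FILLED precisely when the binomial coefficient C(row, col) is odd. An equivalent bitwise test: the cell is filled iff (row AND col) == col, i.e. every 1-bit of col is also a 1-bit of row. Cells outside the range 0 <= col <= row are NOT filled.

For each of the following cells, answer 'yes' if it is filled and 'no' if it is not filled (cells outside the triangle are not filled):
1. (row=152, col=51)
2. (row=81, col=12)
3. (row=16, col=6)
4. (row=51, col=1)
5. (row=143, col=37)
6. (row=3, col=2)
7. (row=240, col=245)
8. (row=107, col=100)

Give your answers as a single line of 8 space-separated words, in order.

(152,51): row=0b10011000, col=0b110011, row AND col = 0b10000 = 16; 16 != 51 -> empty
(81,12): row=0b1010001, col=0b1100, row AND col = 0b0 = 0; 0 != 12 -> empty
(16,6): row=0b10000, col=0b110, row AND col = 0b0 = 0; 0 != 6 -> empty
(51,1): row=0b110011, col=0b1, row AND col = 0b1 = 1; 1 == 1 -> filled
(143,37): row=0b10001111, col=0b100101, row AND col = 0b101 = 5; 5 != 37 -> empty
(3,2): row=0b11, col=0b10, row AND col = 0b10 = 2; 2 == 2 -> filled
(240,245): col outside [0, 240] -> not filled
(107,100): row=0b1101011, col=0b1100100, row AND col = 0b1100000 = 96; 96 != 100 -> empty

Answer: no no no yes no yes no no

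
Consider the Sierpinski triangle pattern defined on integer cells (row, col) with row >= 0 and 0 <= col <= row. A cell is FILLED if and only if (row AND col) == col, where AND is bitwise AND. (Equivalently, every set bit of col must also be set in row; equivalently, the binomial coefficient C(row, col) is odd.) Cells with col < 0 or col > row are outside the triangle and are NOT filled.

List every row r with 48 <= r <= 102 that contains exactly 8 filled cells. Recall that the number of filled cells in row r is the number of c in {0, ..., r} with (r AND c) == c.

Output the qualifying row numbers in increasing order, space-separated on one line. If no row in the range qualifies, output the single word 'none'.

Row r has 2^popcount(r) filled cells, so we need popcount(r) = log2(8) = 3.
Scan r = 48..102 and keep those with exactly 3 one-bits:
r=48=110000 popcount=2 -> skip
r=49=110001 popcount=3 -> KEEP
r=50=110010 popcount=3 -> KEEP
r=51=110011 popcount=4 -> skip
r=52=110100 popcount=3 -> KEEP
r=53=110101 popcount=4 -> skip
r=54=110110 popcount=4 -> skip
r=55=110111 popcount=5 -> skip
r=56=111000 popcount=3 -> KEEP
r=57=111001 popcount=4 -> skip
r=58=111010 popcount=4 -> skip
r=59=111011 popcount=5 -> skip
r=60=111100 popcount=4 -> skip
r=61=111101 popcount=5 -> skip
r=62=111110 popcount=5 -> skip
r=63=111111 popcount=6 -> skip
r=64=1000000 popcount=1 -> skip
r=65=1000001 popcount=2 -> skip
r=66=1000010 popcount=2 -> skip
r=67=1000011 popcount=3 -> KEEP
r=68=1000100 popcount=2 -> skip
r=69=1000101 popcount=3 -> KEEP
r=70=1000110 popcount=3 -> KEEP
r=71=1000111 popcount=4 -> skip
r=72=1001000 popcount=2 -> skip
r=73=1001001 popcount=3 -> KEEP
r=74=1001010 popcount=3 -> KEEP
r=75=1001011 popcount=4 -> skip
r=76=1001100 popcount=3 -> KEEP
r=77=1001101 popcount=4 -> skip
r=78=1001110 popcount=4 -> skip
r=79=1001111 popcount=5 -> skip
r=80=1010000 popcount=2 -> skip
r=81=1010001 popcount=3 -> KEEP
r=82=1010010 popcount=3 -> KEEP
r=83=1010011 popcount=4 -> skip
r=84=1010100 popcount=3 -> KEEP
r=85=1010101 popcount=4 -> skip
r=86=1010110 popcount=4 -> skip
r=87=1010111 popcount=5 -> skip
r=88=1011000 popcount=3 -> KEEP
r=89=1011001 popcount=4 -> skip
r=90=1011010 popcount=4 -> skip
r=91=1011011 popcount=5 -> skip
r=92=1011100 popcount=4 -> skip
r=93=1011101 popcount=5 -> skip
r=94=1011110 popcount=5 -> skip
r=95=1011111 popcount=6 -> skip
r=96=1100000 popcount=2 -> skip
r=97=1100001 popcount=3 -> KEEP
r=98=1100010 popcount=3 -> KEEP
r=99=1100011 popcount=4 -> skip
r=100=1100100 popcount=3 -> KEEP
r=101=1100101 popcount=4 -> skip
r=102=1100110 popcount=4 -> skip
Kept rows: 49 50 52 56 67 69 70 73 74 76 81 82 84 88 97 98 100

Answer: 49 50 52 56 67 69 70 73 74 76 81 82 84 88 97 98 100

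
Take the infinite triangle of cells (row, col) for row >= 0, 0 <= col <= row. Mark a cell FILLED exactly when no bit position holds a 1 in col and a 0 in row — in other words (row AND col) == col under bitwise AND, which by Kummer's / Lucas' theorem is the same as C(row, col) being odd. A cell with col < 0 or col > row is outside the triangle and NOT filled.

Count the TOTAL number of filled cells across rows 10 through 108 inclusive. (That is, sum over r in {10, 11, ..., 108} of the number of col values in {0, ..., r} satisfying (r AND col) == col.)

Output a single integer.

r10=1010 pc2: +4 =4
r11=1011 pc3: +8 =12
r12=1100 pc2: +4 =16
r13=1101 pc3: +8 =24
r14=1110 pc3: +8 =32
r15=1111 pc4: +16 =48
r16=10000 pc1: +2 =50
r17=10001 pc2: +4 =54
r18=10010 pc2: +4 =58
r19=10011 pc3: +8 =66
r20=10100 pc2: +4 =70
r21=10101 pc3: +8 =78
r22=10110 pc3: +8 =86
r23=10111 pc4: +16 =102
r24=11000 pc2: +4 =106
r25=11001 pc3: +8 =114
r26=11010 pc3: +8 =122
r27=11011 pc4: +16 =138
r28=11100 pc3: +8 =146
r29=11101 pc4: +16 =162
r30=11110 pc4: +16 =178
r31=11111 pc5: +32 =210
r32=100000 pc1: +2 =212
r33=100001 pc2: +4 =216
r34=100010 pc2: +4 =220
r35=100011 pc3: +8 =228
r36=100100 pc2: +4 =232
r37=100101 pc3: +8 =240
r38=100110 pc3: +8 =248
r39=100111 pc4: +16 =264
r40=101000 pc2: +4 =268
r41=101001 pc3: +8 =276
r42=101010 pc3: +8 =284
r43=101011 pc4: +16 =300
r44=101100 pc3: +8 =308
r45=101101 pc4: +16 =324
r46=101110 pc4: +16 =340
r47=101111 pc5: +32 =372
r48=110000 pc2: +4 =376
r49=110001 pc3: +8 =384
r50=110010 pc3: +8 =392
r51=110011 pc4: +16 =408
r52=110100 pc3: +8 =416
r53=110101 pc4: +16 =432
r54=110110 pc4: +16 =448
r55=110111 pc5: +32 =480
r56=111000 pc3: +8 =488
r57=111001 pc4: +16 =504
r58=111010 pc4: +16 =520
r59=111011 pc5: +32 =552
r60=111100 pc4: +16 =568
r61=111101 pc5: +32 =600
r62=111110 pc5: +32 =632
r63=111111 pc6: +64 =696
r64=1000000 pc1: +2 =698
r65=1000001 pc2: +4 =702
r66=1000010 pc2: +4 =706
r67=1000011 pc3: +8 =714
r68=1000100 pc2: +4 =718
r69=1000101 pc3: +8 =726
r70=1000110 pc3: +8 =734
r71=1000111 pc4: +16 =750
r72=1001000 pc2: +4 =754
r73=1001001 pc3: +8 =762
r74=1001010 pc3: +8 =770
r75=1001011 pc4: +16 =786
r76=1001100 pc3: +8 =794
r77=1001101 pc4: +16 =810
r78=1001110 pc4: +16 =826
r79=1001111 pc5: +32 =858
r80=1010000 pc2: +4 =862
r81=1010001 pc3: +8 =870
r82=1010010 pc3: +8 =878
r83=1010011 pc4: +16 =894
r84=1010100 pc3: +8 =902
r85=1010101 pc4: +16 =918
r86=1010110 pc4: +16 =934
r87=1010111 pc5: +32 =966
r88=1011000 pc3: +8 =974
r89=1011001 pc4: +16 =990
r90=1011010 pc4: +16 =1006
r91=1011011 pc5: +32 =1038
r92=1011100 pc4: +16 =1054
r93=1011101 pc5: +32 =1086
r94=1011110 pc5: +32 =1118
r95=1011111 pc6: +64 =1182
r96=1100000 pc2: +4 =1186
r97=1100001 pc3: +8 =1194
r98=1100010 pc3: +8 =1202
r99=1100011 pc4: +16 =1218
r100=1100100 pc3: +8 =1226
r101=1100101 pc4: +16 =1242
r102=1100110 pc4: +16 =1258
r103=1100111 pc5: +32 =1290
r104=1101000 pc3: +8 =1298
r105=1101001 pc4: +16 =1314
r106=1101010 pc4: +16 =1330
r107=1101011 pc5: +32 =1362
r108=1101100 pc4: +16 =1378

Answer: 1378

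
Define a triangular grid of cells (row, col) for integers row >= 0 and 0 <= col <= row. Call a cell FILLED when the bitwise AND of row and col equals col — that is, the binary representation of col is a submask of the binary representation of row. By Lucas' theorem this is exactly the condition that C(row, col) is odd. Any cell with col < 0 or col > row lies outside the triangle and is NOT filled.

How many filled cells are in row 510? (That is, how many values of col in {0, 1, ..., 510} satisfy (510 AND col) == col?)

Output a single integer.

Answer: 256

Derivation:
510 in binary = 111111110
popcount(510) = number of 1-bits in 111111110 = 8
A col c satisfies (510 AND c) == c iff every set bit of c is also set in 510; each of the 8 set bits of 510 can independently be on or off in c.
count = 2^8 = 256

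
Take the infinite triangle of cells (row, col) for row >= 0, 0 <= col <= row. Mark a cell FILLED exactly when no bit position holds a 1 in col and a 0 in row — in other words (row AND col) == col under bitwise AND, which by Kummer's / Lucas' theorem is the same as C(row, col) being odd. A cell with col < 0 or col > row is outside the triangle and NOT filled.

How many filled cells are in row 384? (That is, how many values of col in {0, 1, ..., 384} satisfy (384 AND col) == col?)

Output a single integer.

384 in binary = 110000000
popcount(384) = number of 1-bits in 110000000 = 2
A col c satisfies (384 AND c) == c iff every set bit of c is also set in 384; each of the 2 set bits of 384 can independently be on or off in c.
count = 2^2 = 4

Answer: 4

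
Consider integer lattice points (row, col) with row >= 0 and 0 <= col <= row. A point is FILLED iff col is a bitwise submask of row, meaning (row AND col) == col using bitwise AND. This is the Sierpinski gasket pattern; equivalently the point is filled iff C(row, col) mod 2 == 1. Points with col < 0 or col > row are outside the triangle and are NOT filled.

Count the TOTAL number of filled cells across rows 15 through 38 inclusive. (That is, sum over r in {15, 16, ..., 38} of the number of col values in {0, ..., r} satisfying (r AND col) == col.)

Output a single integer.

r15=1111 pc4: +16 =16
r16=10000 pc1: +2 =18
r17=10001 pc2: +4 =22
r18=10010 pc2: +4 =26
r19=10011 pc3: +8 =34
r20=10100 pc2: +4 =38
r21=10101 pc3: +8 =46
r22=10110 pc3: +8 =54
r23=10111 pc4: +16 =70
r24=11000 pc2: +4 =74
r25=11001 pc3: +8 =82
r26=11010 pc3: +8 =90
r27=11011 pc4: +16 =106
r28=11100 pc3: +8 =114
r29=11101 pc4: +16 =130
r30=11110 pc4: +16 =146
r31=11111 pc5: +32 =178
r32=100000 pc1: +2 =180
r33=100001 pc2: +4 =184
r34=100010 pc2: +4 =188
r35=100011 pc3: +8 =196
r36=100100 pc2: +4 =200
r37=100101 pc3: +8 =208
r38=100110 pc3: +8 =216

Answer: 216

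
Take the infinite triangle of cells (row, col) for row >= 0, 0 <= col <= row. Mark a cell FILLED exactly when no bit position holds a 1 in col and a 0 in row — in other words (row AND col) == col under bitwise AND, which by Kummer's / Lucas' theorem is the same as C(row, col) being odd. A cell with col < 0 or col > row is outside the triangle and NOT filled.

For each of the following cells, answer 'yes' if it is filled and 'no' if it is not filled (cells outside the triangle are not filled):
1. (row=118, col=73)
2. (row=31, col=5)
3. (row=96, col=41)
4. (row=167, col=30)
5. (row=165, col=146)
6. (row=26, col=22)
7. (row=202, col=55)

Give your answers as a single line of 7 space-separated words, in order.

Answer: no yes no no no no no

Derivation:
(118,73): row=0b1110110, col=0b1001001, row AND col = 0b1000000 = 64; 64 != 73 -> empty
(31,5): row=0b11111, col=0b101, row AND col = 0b101 = 5; 5 == 5 -> filled
(96,41): row=0b1100000, col=0b101001, row AND col = 0b100000 = 32; 32 != 41 -> empty
(167,30): row=0b10100111, col=0b11110, row AND col = 0b110 = 6; 6 != 30 -> empty
(165,146): row=0b10100101, col=0b10010010, row AND col = 0b10000000 = 128; 128 != 146 -> empty
(26,22): row=0b11010, col=0b10110, row AND col = 0b10010 = 18; 18 != 22 -> empty
(202,55): row=0b11001010, col=0b110111, row AND col = 0b10 = 2; 2 != 55 -> empty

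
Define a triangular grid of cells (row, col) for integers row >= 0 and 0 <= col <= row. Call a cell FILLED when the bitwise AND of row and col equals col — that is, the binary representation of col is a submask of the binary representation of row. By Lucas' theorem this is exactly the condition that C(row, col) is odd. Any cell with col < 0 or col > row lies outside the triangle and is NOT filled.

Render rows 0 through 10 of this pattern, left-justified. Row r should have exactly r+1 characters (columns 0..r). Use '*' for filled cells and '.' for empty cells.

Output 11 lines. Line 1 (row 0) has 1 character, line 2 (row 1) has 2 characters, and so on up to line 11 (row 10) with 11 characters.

Answer: *
**
*.*
****
*...*
**..**
*.*.*.*
********
*.......*
**......**
*.*.....*.*

Derivation:
r0=0: *
r1=1: **
r2=10: *.*
r3=11: ****
r4=100: *...*
r5=101: **..**
r6=110: *.*.*.*
r7=111: ********
r8=1000: *.......*
r9=1001: **......**
r10=1010: *.*.....*.*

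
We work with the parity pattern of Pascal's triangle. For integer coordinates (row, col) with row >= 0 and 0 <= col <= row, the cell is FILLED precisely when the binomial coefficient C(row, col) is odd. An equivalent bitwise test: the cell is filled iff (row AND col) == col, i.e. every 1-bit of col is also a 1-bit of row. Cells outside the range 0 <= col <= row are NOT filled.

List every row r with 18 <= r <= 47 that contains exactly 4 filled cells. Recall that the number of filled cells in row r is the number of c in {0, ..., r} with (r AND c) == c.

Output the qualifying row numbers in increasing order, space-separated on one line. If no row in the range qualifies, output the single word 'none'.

Row r has 2^popcount(r) filled cells, so we need popcount(r) = log2(4) = 2.
Scan r = 18..47 and keep those with exactly 2 one-bits:
r=18=10010 popcount=2 -> KEEP
r=19=10011 popcount=3 -> skip
r=20=10100 popcount=2 -> KEEP
r=21=10101 popcount=3 -> skip
r=22=10110 popcount=3 -> skip
r=23=10111 popcount=4 -> skip
r=24=11000 popcount=2 -> KEEP
r=25=11001 popcount=3 -> skip
r=26=11010 popcount=3 -> skip
r=27=11011 popcount=4 -> skip
r=28=11100 popcount=3 -> skip
r=29=11101 popcount=4 -> skip
r=30=11110 popcount=4 -> skip
r=31=11111 popcount=5 -> skip
r=32=100000 popcount=1 -> skip
r=33=100001 popcount=2 -> KEEP
r=34=100010 popcount=2 -> KEEP
r=35=100011 popcount=3 -> skip
r=36=100100 popcount=2 -> KEEP
r=37=100101 popcount=3 -> skip
r=38=100110 popcount=3 -> skip
r=39=100111 popcount=4 -> skip
r=40=101000 popcount=2 -> KEEP
r=41=101001 popcount=3 -> skip
r=42=101010 popcount=3 -> skip
r=43=101011 popcount=4 -> skip
r=44=101100 popcount=3 -> skip
r=45=101101 popcount=4 -> skip
r=46=101110 popcount=4 -> skip
r=47=101111 popcount=5 -> skip
Kept rows: 18 20 24 33 34 36 40

Answer: 18 20 24 33 34 36 40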